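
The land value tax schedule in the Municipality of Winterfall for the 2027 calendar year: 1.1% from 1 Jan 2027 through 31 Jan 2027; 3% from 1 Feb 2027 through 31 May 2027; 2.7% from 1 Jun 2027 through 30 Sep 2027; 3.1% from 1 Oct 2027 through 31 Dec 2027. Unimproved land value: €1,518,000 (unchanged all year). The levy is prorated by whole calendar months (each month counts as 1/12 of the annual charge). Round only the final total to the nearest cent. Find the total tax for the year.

1 Jan – 31 Jan 2027: 1 month at 1.1% → €1,518,000 × 1.1% × 1/12 = €1,391.5000
1 Feb – 31 May 2027: 4 months at 3% → €1,518,000 × 3% × 4/12 = €15,180.0000
1 Jun – 30 Sep 2027: 4 months at 2.7% → €1,518,000 × 2.7% × 4/12 = €13,662.0000
1 Oct – 31 Dec 2027: 3 months at 3.1% → €1,518,000 × 3.1% × 3/12 = €11,764.5000
Total = €41,998.0000

€41,998.00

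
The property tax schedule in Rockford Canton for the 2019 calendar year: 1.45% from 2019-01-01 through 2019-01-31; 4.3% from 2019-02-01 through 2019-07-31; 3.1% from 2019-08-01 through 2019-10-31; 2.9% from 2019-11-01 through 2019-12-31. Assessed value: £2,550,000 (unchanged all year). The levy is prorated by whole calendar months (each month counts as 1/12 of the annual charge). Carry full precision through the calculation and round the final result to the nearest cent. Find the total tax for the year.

2019-01-01 to 2019-01-31: 1 month at 1.45% → £2,550,000 × 1.45% × 1/12 = £3,081.2500
2019-02-01 to 2019-07-31: 6 months at 4.3% → £2,550,000 × 4.3% × 6/12 = £54,825.0000
2019-08-01 to 2019-10-31: 3 months at 3.1% → £2,550,000 × 3.1% × 3/12 = £19,762.5000
2019-11-01 to 2019-12-31: 2 months at 2.9% → £2,550,000 × 2.9% × 2/12 = £12,325.0000
Total = £89,993.7500

£89,993.75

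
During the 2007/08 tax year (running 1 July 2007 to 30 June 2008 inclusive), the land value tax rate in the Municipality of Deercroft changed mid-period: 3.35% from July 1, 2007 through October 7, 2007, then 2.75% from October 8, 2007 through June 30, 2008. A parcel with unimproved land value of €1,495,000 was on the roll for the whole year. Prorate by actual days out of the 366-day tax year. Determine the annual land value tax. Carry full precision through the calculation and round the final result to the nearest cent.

July 1 – October 7, 2007: 99 days at 3.35% → €1,495,000 × 3.35% × 99/366 = €13,546.9057
October 8, 2007 – June 30, 2008: 267 days at 2.75% → €1,495,000 × 2.75% × 267/366 = €29,991.9057
Total = €43,538.8115

€43,538.81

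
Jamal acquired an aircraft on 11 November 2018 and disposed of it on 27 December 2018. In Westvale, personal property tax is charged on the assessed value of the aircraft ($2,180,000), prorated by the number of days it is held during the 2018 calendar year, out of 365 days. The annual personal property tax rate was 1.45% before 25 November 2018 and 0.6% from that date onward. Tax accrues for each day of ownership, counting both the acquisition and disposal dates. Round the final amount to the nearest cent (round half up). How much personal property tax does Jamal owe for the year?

11 November – 24 November 2018: 14 days at 1.45% → $2,180,000 × 1.45% × 14/365 = $1,212.4384
25 November – 27 December 2018: 33 days at 0.6% → $2,180,000 × 0.6% × 33/365 = $1,182.5753
Total = $2,395.0137

$2,395.01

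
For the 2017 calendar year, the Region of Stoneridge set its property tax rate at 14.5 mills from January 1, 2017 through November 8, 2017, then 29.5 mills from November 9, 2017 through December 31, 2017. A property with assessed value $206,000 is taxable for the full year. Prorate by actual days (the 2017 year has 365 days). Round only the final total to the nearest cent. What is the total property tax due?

$3,435.68

January 1 – November 8, 2017: 312 days at 14.5 mills → $206,000 × 1.45% × 312/365 = $2,553.2712
November 9 – December 31, 2017: 53 days at 29.5 mills → $206,000 × 2.95% × 53/365 = $882.4137
Total = $3,435.6849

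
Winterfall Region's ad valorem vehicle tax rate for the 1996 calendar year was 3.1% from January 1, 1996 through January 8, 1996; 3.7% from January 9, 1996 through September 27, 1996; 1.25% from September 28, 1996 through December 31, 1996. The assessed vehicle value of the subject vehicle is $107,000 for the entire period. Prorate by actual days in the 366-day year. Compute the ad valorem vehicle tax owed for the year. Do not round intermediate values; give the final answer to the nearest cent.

January 1 – January 8, 1996: 8 days at 3.1% → $107,000 × 3.1% × 8/366 = $72.5027
January 9 – September 27, 1996: 263 days at 3.7% → $107,000 × 3.7% × 263/366 = $2,844.8552
September 28 – December 31, 1996: 95 days at 1.25% → $107,000 × 1.25% × 95/366 = $347.1653
Total = $3,264.5232

$3,264.52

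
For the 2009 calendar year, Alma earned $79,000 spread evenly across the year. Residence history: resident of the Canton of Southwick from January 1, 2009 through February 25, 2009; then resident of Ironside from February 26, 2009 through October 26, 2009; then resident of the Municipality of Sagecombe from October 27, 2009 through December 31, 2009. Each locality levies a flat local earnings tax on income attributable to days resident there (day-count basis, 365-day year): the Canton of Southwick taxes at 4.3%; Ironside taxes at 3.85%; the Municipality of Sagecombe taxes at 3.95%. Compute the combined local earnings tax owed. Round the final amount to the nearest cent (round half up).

$3,110.33

The Canton of Southwick, January 1 – February 25, 2009: 56 days → $79,000 × 4.3% × 56/365 = $521.1836
Ironside, February 26 – October 26, 2009: 243 days → $79,000 × 3.85% × 243/365 = $2,024.8890
The Municipality of Sagecombe, October 27 – December 31, 2009: 66 days → $79,000 × 3.95% × 66/365 = $564.2548
Total = $3,110.3274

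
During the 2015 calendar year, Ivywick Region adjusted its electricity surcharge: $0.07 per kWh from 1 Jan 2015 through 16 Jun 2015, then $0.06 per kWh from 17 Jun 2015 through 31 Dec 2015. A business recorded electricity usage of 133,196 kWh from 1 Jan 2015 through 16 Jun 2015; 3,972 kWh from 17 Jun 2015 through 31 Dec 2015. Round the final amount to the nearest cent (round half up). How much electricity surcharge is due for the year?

1 Jan – 16 Jun 2015: 133,196 kWh at $0.07/kWh → $9,323.72
17 Jun – 31 Dec 2015: 3,972 kWh at $0.06/kWh → $238.32

$9,562.04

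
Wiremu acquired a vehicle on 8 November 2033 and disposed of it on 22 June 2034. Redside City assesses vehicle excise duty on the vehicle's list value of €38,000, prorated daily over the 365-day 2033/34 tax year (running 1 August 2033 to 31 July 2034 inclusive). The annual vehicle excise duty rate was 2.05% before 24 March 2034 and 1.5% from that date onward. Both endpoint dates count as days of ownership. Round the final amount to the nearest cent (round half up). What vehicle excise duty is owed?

8 November 2033 – 23 March 2034: 136 days at 2.05% → €38,000 × 2.05% × 136/365 = €290.2575
24 March – 22 June 2034: 91 days at 1.5% → €38,000 × 1.5% × 91/365 = €142.1096
Total = €432.3671

€432.37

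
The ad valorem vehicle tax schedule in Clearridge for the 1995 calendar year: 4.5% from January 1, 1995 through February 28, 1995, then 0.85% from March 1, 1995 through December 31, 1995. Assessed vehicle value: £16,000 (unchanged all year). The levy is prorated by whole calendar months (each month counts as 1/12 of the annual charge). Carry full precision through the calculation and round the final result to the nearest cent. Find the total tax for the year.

January 1 – February 28, 1995: 2 months at 4.5% → £16,000 × 4.5% × 2/12 = £120.0000
March 1 – December 31, 1995: 10 months at 0.85% → £16,000 × 0.85% × 10/12 = £113.3333
Total = £233.3333

£233.33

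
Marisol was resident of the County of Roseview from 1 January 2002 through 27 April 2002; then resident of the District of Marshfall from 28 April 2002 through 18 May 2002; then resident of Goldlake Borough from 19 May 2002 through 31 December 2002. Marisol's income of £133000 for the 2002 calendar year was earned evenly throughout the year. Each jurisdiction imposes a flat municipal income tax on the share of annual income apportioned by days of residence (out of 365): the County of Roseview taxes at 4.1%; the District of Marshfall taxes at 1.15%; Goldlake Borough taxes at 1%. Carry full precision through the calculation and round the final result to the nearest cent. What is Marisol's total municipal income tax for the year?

£2663.10

The County of Roseview, 1 January – 27 April 2002: 117 days → £133000 × 4.1% × 117/365 = £1747.9479
The District of Marshfall, 28 April – 18 May 2002: 21 days → £133000 × 1.15% × 21/365 = £87.9986
Goldlake Borough, 19 May – 31 December 2002: 227 days → £133000 × 1% × 227/365 = £827.1507
Total = £2663.0973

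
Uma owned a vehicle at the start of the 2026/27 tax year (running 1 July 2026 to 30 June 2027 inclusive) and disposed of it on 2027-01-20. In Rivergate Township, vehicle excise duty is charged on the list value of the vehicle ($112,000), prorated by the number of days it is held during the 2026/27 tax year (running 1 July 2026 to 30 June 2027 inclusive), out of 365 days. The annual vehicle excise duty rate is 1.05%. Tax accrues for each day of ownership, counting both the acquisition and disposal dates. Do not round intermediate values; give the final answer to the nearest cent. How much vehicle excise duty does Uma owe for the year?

$657.27

Days held (2026-07-01 to 2027-01-20): 204 out of 365
Tax = $112,000 × 1.05% × 204/365 = $657.2712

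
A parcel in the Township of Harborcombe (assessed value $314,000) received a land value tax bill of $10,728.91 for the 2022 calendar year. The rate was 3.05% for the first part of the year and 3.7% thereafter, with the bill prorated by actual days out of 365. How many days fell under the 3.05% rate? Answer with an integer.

Let d = days at the first rate; then 365 − d days at the second rate.
$314,000 × [3.05%·d + 3.7%·(365−d)] / 365 = $10,728.91
Solving gives d = 159, so the new rate took effect on 9 June 2022.

159 days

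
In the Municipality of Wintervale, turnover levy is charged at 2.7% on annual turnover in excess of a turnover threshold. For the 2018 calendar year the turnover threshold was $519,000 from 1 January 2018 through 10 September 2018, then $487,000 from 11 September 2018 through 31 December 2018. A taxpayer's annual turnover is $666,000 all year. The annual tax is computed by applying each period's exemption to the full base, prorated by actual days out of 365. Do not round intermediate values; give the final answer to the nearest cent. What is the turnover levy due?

$4,234.12

1 January – 10 September 2018: 253 days, exemption $519,000 → ($666,000 − $519,000) × 2.7% × 253/365 = $2,751.1151
11 September – 31 December 2018: 112 days, exemption $487,000 → ($666,000 − $487,000) × 2.7% × 112/365 = $1,483.0027
Total = $4,234.1178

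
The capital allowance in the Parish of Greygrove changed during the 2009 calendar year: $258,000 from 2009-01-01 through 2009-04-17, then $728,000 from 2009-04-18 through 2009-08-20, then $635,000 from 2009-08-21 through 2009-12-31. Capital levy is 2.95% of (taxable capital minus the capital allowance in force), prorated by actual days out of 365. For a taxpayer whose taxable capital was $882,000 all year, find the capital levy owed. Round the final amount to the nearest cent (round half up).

$9,607.22

2009-01-01 to 2009-04-17: 107 days, exemption $258,000 → ($882,000 − $258,000) × 2.95% × 107/365 = $5,396.3178
2009-04-18 to 2009-08-20: 125 days, exemption $728,000 → ($882,000 − $728,000) × 2.95% × 125/365 = $1,555.8219
2009-08-21 to 2009-12-31: 133 days, exemption $635,000 → ($882,000 − $635,000) × 2.95% × 133/365 = $2,655.0808
Total = $9,607.2205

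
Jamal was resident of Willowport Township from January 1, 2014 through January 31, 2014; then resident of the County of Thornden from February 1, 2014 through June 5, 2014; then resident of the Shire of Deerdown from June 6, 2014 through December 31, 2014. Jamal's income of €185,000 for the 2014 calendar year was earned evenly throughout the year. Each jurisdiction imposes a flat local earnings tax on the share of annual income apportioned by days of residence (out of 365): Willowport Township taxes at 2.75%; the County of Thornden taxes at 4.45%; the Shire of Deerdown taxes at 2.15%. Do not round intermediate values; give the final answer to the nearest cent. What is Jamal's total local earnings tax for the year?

Willowport Township, January 1 – January 31, 2014: 31 days → €185,000 × 2.75% × 31/365 = €432.0890
The County of Thornden, February 1 – June 5, 2014: 125 days → €185,000 × 4.45% × 125/365 = €2,819.3493
The Shire of Deerdown, June 6 – December 31, 2014: 209 days → €185,000 × 2.15% × 209/365 = €2,277.5274
Total = €5,528.9658

€5,528.97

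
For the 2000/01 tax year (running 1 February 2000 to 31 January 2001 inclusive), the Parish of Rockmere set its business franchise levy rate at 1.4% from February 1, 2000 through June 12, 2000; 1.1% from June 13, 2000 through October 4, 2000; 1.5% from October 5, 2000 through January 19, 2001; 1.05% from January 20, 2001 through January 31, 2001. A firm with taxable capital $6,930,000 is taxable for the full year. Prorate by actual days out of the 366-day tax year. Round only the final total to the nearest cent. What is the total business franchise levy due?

$91,775.16

February 1 – June 12, 2000: 133 days at 1.4% → $6,930,000 × 1.4% × 133/366 = $35,255.9016
June 13 – October 4, 2000: 114 days at 1.1% → $6,930,000 × 1.1% × 114/366 = $23,743.7705
October 5, 2000 – January 19, 2001: 107 days at 1.5% → $6,930,000 × 1.5% × 107/366 = $30,389.7541
January 20 – January 31, 2001: 12 days at 1.05% → $6,930,000 × 1.05% × 12/366 = $2,385.7377
Total = $91,775.1639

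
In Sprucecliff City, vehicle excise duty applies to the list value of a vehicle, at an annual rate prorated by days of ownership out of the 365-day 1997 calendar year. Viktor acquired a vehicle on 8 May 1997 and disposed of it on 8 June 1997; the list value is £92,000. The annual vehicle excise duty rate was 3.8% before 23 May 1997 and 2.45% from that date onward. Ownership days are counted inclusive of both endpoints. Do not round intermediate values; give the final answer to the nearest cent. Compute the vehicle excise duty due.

8 May – 22 May 1997: 15 days at 3.8% → £92,000 × 3.8% × 15/365 = £143.6712
23 May – 8 June 1997: 17 days at 2.45% → £92,000 × 2.45% × 17/365 = £104.9808
Total = £248.6521

£248.65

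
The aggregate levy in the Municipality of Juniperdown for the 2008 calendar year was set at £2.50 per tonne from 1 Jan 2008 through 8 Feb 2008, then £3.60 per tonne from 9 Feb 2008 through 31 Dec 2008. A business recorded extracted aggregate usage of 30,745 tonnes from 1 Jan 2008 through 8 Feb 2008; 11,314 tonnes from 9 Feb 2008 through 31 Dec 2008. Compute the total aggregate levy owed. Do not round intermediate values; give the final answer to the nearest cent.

£117,592.90

1 Jan – 8 Feb 2008: 30,745 tonnes at £2.50/tonne → £76,862.50
9 Feb – 31 Dec 2008: 11,314 tonnes at £3.60/tonne → £40,730.40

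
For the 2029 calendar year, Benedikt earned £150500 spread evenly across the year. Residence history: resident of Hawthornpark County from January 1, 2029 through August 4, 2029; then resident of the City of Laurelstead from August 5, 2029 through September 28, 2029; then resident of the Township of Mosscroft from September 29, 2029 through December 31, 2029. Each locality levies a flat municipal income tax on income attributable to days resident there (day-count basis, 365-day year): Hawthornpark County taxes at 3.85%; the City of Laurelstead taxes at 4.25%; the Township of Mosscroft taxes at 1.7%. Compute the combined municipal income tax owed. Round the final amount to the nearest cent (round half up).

£5051.65

Hawthornpark County, January 1 – August 4, 2029: 216 days → £150500 × 3.85% × 216/365 = £3428.9260
The City of Laurelstead, August 5 – September 28, 2029: 55 days → £150500 × 4.25% × 55/365 = £963.8185
The Township of Mosscroft, September 29 – December 31, 2029: 94 days → £150500 × 1.7% × 94/365 = £658.9014
Total = £5051.6459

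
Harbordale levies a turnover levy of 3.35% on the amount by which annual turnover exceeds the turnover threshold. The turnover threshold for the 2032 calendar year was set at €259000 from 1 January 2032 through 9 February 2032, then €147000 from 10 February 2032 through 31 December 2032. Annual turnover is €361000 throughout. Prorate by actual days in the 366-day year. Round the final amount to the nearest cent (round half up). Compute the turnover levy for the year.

1 January – 9 February 2032: 40 days, exemption €259000 → (€361000 − €259000) × 3.35% × 40/366 = €373.4426
10 February – 31 December 2032: 326 days, exemption €147000 → (€361000 − €147000) × 3.35% × 326/366 = €6385.5027
Total = €6758.9454

€6758.95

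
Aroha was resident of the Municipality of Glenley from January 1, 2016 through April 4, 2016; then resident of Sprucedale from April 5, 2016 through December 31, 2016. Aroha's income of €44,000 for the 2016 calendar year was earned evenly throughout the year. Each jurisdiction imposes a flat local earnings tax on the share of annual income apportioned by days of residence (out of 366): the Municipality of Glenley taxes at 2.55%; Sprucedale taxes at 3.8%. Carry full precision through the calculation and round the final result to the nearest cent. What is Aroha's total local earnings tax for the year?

The Municipality of Glenley, January 1 – April 4, 2016: 95 days → €44,000 × 2.55% × 95/366 = €291.2295
Sprucedale, April 5 – December 31, 2016: 271 days → €44,000 × 3.8% × 271/366 = €1,238.0109
Total = €1,529.2404

€1,529.24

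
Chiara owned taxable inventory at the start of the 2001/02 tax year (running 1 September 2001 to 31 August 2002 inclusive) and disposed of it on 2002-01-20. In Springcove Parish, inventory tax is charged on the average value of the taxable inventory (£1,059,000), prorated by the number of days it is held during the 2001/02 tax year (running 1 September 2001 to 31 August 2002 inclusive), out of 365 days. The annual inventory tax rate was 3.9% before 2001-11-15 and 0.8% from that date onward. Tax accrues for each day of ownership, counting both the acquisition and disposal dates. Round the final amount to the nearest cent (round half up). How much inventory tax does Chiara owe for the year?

2001-09-01 to 2001-11-14: 75 days at 3.9% → £1,059,000 × 3.9% × 75/365 = £8,486.5068
2001-11-15 to 2002-01-20: 67 days at 0.8% → £1,059,000 × 0.8% × 67/365 = £1,555.1342
Total = £10,041.6411

£10,041.64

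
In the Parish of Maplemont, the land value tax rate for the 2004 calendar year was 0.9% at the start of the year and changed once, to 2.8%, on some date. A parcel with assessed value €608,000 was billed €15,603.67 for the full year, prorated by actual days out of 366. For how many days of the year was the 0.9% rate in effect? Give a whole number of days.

Let d = days at the first rate; then 366 − d days at the second rate.
€608,000 × [0.9%·d + 2.8%·(366−d)] / 366 = €15,603.67
Solving gives d = 45, so the new rate took effect on February 15, 2004.

45 days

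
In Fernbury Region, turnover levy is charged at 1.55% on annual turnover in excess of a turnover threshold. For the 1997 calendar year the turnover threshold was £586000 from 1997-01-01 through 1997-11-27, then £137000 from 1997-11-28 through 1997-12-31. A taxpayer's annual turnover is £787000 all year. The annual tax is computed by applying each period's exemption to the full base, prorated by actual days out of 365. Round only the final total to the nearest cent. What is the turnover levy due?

£3763.78

1997-01-01 to 1997-11-27: 331 days, exemption £586000 → (£787000 − £586000) × 1.55% × 331/365 = £2825.2890
1997-11-28 to 1997-12-31: 34 days, exemption £137000 → (£787000 − £137000) × 1.55% × 34/365 = £938.4932
Total = £3763.7822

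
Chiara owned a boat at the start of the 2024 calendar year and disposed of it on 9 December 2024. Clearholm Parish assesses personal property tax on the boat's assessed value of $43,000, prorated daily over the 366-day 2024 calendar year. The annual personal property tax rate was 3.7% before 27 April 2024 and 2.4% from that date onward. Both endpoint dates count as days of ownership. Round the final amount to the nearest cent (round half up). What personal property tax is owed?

1 January – 26 April 2024: 117 days at 3.7% → $43,000 × 3.7% × 117/366 = $508.5984
27 April – 9 December 2024: 227 days at 2.4% → $43,000 × 2.4% × 227/366 = $640.0656
Total = $1,148.6639

$1,148.66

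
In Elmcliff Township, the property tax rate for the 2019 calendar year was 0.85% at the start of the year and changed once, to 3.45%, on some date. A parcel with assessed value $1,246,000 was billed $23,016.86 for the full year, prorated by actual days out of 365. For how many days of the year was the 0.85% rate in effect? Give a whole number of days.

225 days

Let d = days at the first rate; then 365 − d days at the second rate.
$1,246,000 × [0.85%·d + 3.45%·(365−d)] / 365 = $23,016.86
Solving gives d = 225, so the new rate took effect on 14 Aug 2019.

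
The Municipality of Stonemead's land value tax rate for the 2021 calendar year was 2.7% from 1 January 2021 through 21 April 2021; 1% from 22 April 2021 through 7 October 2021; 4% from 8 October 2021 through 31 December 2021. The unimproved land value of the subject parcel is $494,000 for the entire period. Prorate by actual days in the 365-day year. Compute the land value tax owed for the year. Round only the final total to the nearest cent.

1 January – 21 April 2021: 111 days at 2.7% → $494,000 × 2.7% × 111/365 = $4,056.2137
22 April – 7 October 2021: 169 days at 1% → $494,000 × 1% × 169/365 = $2,287.2877
8 October – 31 December 2021: 85 days at 4% → $494,000 × 4% × 85/365 = $4,601.6438
Total = $10,945.1452

$10,945.15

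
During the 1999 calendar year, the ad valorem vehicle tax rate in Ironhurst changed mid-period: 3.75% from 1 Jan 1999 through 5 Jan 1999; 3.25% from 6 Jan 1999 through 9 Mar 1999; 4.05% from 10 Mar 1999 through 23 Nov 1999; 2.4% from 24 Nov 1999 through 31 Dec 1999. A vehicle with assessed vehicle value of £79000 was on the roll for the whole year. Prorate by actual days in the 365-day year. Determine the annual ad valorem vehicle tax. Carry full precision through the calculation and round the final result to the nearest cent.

£2951.46

1 Jan – 5 Jan 1999: 5 days at 3.75% → £79000 × 3.75% × 5/365 = £40.5822
6 Jan – 9 Mar 1999: 63 days at 3.25% → £79000 × 3.25% × 63/365 = £443.1575
10 Mar – 23 Nov 1999: 259 days at 4.05% → £79000 × 4.05% × 259/365 = £2270.3301
24 Nov – 31 Dec 1999: 38 days at 2.4% → £79000 × 2.4% × 38/365 = £197.3918
Total = £2951.4616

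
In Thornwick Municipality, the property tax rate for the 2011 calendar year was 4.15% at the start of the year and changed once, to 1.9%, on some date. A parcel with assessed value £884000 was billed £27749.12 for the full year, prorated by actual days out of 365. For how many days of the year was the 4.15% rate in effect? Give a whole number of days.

201 days

Let d = days at the first rate; then 365 − d days at the second rate.
£884000 × [4.15%·d + 1.9%·(365−d)] / 365 = £27749.12
Solving gives d = 201, so the new rate took effect on 21 July 2011.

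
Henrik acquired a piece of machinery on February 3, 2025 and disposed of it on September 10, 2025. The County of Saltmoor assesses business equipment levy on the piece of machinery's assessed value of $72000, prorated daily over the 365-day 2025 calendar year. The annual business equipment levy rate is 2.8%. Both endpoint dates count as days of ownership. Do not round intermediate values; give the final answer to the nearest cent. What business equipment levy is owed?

Days held (February 3 – September 10, 2025): 220 out of 365
Tax = $72000 × 2.8% × 220/365 = $1215.1233

$1215.12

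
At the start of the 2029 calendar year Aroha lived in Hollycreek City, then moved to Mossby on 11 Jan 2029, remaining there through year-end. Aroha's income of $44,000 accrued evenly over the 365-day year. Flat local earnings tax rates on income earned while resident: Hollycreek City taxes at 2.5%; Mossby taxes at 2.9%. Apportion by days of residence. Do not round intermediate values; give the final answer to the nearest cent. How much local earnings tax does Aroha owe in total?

Hollycreek City, 1 Jan – 10 Jan 2029: 10 days → $44,000 × 2.5% × 10/365 = $30.1370
Mossby, 11 Jan – 31 Dec 2029: 355 days → $44,000 × 2.9% × 355/365 = $1,241.0411
Total = $1,271.1781

$1,271.18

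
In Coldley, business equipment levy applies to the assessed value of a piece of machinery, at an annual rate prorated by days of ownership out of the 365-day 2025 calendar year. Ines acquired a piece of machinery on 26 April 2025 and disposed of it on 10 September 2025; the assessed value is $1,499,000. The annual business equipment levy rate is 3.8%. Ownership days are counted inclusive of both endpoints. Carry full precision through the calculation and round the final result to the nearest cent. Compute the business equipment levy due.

Days held (26 April – 10 September 2025): 138 out of 365
Tax = $1,499,000 × 3.8% × 138/365 = $21,536.3178

$21,536.32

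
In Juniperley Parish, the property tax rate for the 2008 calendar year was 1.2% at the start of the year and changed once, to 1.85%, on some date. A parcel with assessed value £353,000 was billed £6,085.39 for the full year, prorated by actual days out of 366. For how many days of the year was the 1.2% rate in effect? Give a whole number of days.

71 days

Let d = days at the first rate; then 366 − d days at the second rate.
£353,000 × [1.2%·d + 1.85%·(366−d)] / 366 = £6,085.39
Solving gives d = 71, so the new rate took effect on 12 March 2008.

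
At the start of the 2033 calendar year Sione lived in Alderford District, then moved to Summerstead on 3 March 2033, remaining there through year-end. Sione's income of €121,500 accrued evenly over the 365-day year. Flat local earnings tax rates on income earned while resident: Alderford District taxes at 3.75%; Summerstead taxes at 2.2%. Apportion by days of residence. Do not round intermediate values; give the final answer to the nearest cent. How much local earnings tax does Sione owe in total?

Alderford District, 1 January – 2 March 2033: 61 days → €121,500 × 3.75% × 61/365 = €761.4555
Summerstead, 3 March – 31 December 2033: 304 days → €121,500 × 2.2% × 304/365 = €2,226.2795
Total = €2,987.7349

€2,987.73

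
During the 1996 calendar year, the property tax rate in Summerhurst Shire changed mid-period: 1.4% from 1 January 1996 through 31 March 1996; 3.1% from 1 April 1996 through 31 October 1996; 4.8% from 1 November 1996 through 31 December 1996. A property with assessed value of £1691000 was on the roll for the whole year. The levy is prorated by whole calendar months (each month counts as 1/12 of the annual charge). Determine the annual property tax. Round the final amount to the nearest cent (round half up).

1 January – 31 March 1996: 3 months at 1.4% → £1691000 × 1.4% × 3/12 = £5918.5000
1 April – 31 October 1996: 7 months at 3.1% → £1691000 × 3.1% × 7/12 = £30578.9167
1 November – 31 December 1996: 2 months at 4.8% → £1691000 × 4.8% × 2/12 = £13528.0000
Total = £50025.4167

£50025.42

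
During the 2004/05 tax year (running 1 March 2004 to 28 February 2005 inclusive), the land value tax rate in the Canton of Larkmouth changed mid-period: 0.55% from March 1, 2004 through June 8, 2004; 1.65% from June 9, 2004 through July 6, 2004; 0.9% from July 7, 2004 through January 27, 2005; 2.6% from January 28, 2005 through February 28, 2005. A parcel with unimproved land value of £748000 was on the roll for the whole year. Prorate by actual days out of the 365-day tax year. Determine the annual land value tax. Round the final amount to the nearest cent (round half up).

£7559.92

March 1 – June 8, 2004: 100 days at 0.55% → £748000 × 0.55% × 100/365 = £1127.1233
June 9 – July 6, 2004: 28 days at 1.65% → £748000 × 1.65% × 28/365 = £946.7836
July 7, 2004 – January 27, 2005: 205 days at 0.9% → £748000 × 0.9% × 205/365 = £3780.9863
January 28 – February 28, 2005: 32 days at 2.6% → £748000 × 2.6% × 32/365 = £1705.0301
Total = £7559.9233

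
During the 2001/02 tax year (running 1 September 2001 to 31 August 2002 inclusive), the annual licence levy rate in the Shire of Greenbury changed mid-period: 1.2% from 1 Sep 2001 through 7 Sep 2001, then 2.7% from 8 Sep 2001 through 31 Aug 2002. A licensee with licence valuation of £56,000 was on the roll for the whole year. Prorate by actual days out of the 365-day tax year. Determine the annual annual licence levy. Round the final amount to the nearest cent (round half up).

1 Sep – 7 Sep 2001: 7 days at 1.2% → £56,000 × 1.2% × 7/365 = £12.8877
8 Sep 2001 – 31 Aug 2002: 358 days at 2.7% → £56,000 × 2.7% × 358/365 = £1,483.0027
Total = £1,495.8904

£1,495.89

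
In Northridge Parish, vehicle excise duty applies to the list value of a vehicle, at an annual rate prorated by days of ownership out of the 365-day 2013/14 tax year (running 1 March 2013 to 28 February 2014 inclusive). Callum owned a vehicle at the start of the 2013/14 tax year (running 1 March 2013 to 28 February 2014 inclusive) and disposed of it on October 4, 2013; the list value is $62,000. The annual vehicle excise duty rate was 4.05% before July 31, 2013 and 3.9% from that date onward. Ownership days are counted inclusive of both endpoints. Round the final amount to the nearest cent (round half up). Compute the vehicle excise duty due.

$1,482.90

March 1 – July 30, 2013: 152 days at 4.05% → $62,000 × 4.05% × 152/365 = $1,045.6767
July 31 – October 4, 2013: 66 days at 3.9% → $62,000 × 3.9% × 66/365 = $437.2274
Total = $1,482.9041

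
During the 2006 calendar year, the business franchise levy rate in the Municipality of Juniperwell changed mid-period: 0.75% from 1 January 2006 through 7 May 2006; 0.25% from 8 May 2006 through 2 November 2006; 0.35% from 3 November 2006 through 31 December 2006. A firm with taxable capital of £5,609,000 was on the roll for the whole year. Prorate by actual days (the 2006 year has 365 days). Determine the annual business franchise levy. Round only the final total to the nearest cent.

£24,687.28

1 January – 7 May 2006: 127 days at 0.75% → £5,609,000 × 0.75% × 127/365 = £14,637.1849
8 May – 2 November 2006: 179 days at 0.25% → £5,609,000 × 0.25% × 179/365 = £6,876.7877
3 November – 31 December 2006: 59 days at 0.35% → £5,609,000 × 0.35% × 59/365 = £3,173.3110
Total = £24,687.2836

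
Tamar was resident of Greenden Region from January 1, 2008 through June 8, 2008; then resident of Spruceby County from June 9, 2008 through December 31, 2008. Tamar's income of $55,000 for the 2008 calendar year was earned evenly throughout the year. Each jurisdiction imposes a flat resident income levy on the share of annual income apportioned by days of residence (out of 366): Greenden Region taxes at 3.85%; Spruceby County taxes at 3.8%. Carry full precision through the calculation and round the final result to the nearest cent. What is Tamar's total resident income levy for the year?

Greenden Region, January 1 – June 8, 2008: 160 days → $55,000 × 3.85% × 160/366 = $925.6831
Spruceby County, June 9 – December 31, 2008: 206 days → $55,000 × 3.8% × 206/366 = $1,176.3388
Total = $2,102.0219

$2,102.02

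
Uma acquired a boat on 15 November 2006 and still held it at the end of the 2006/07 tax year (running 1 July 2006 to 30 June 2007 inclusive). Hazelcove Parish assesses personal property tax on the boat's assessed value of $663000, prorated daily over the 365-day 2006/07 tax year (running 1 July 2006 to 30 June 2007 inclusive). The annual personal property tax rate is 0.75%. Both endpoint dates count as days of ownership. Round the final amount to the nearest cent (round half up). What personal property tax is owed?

Days held (15 November 2006 – 30 June 2007): 228 out of 365
Tax = $663000 × 0.75% × 228/365 = $3106.1096

$3106.11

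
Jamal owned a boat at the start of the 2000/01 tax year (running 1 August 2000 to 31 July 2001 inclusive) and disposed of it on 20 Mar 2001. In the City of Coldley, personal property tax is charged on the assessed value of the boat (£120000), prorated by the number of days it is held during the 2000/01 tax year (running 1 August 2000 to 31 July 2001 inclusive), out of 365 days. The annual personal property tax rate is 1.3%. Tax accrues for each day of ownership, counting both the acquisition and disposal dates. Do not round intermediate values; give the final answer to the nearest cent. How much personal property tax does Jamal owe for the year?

£991.56

Days held (1 Aug 2000 – 20 Mar 2001): 232 out of 365
Tax = £120000 × 1.3% × 232/365 = £991.5616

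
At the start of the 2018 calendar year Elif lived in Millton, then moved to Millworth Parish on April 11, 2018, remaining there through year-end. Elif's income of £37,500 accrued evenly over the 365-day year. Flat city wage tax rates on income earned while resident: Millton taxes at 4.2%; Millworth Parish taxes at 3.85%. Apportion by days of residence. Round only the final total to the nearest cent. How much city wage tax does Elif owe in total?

Millton, January 1 – April 10, 2018: 100 days → £37,500 × 4.2% × 100/365 = £431.5068
Millworth Parish, April 11 – December 31, 2018: 265 days → £37,500 × 3.85% × 265/365 = £1,048.2021
Total = £1,479.7089

£1,479.71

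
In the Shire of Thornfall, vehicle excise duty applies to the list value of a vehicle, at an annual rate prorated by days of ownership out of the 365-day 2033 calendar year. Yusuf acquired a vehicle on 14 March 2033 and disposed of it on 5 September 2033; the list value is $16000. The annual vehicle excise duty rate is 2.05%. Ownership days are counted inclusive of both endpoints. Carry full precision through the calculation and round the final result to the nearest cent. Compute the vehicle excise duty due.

Days held (14 March – 5 September 2033): 176 out of 365
Tax = $16000 × 2.05% × 176/365 = $158.1589

$158.16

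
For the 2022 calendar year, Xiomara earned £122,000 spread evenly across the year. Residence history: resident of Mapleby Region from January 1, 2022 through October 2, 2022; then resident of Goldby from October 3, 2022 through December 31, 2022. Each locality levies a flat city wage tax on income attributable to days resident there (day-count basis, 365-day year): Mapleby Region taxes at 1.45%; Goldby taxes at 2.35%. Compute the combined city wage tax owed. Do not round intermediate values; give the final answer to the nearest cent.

£2,039.74

Mapleby Region, January 1 – October 2, 2022: 275 days → £122,000 × 1.45% × 275/365 = £1,332.8082
Goldby, October 3 – December 31, 2022: 90 days → £122,000 × 2.35% × 90/365 = £706.9315
Total = £2,039.7397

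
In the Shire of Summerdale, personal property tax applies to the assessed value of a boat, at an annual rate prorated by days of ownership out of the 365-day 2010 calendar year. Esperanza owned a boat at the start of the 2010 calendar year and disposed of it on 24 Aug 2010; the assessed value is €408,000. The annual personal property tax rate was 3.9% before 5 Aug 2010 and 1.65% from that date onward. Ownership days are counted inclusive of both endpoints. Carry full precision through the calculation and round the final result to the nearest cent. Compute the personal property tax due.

1 Jan – 4 Aug 2010: 216 days at 3.9% → €408,000 × 3.9% × 216/365 = €9,416.4164
5 Aug – 24 Aug 2010: 20 days at 1.65% → €408,000 × 1.65% × 20/365 = €368.8767
Total = €9,785.2932

€9,785.29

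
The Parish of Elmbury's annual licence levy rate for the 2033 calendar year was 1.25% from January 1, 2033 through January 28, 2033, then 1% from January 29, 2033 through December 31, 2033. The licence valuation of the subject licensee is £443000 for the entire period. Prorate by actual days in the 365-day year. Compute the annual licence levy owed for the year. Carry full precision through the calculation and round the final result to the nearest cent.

£4514.96

January 1 – January 28, 2033: 28 days at 1.25% → £443000 × 1.25% × 28/365 = £424.7945
January 29 – December 31, 2033: 337 days at 1% → £443000 × 1% × 337/365 = £4090.1644
Total = £4514.9589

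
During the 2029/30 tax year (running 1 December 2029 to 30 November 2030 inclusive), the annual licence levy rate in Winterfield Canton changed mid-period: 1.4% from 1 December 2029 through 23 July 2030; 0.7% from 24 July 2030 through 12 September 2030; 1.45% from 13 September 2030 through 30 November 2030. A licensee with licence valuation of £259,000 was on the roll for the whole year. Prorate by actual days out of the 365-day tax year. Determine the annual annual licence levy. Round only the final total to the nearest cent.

1 December 2029 – 23 July 2030: 235 days at 1.4% → £259,000 × 1.4% × 235/365 = £2,334.5479
24 July – 12 September 2030: 51 days at 0.7% → £259,000 × 0.7% × 51/365 = £253.3233
13 September – 30 November 2030: 79 days at 1.45% → £259,000 × 1.45% × 79/365 = £812.8342
Total = £3,400.7055

£3,400.71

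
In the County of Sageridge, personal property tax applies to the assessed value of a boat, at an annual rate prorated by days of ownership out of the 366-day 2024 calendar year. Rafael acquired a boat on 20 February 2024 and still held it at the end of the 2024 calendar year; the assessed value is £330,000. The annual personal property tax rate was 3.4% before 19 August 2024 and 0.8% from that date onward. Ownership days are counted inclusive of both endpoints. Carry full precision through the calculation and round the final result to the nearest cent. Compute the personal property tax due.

20 February – 18 August 2024: 181 days at 3.4% → £330,000 × 3.4% × 181/366 = £5,548.6885
19 August – 31 December 2024: 135 days at 0.8% → £330,000 × 0.8% × 135/366 = £973.7705
Total = £6,522.4590

£6,522.46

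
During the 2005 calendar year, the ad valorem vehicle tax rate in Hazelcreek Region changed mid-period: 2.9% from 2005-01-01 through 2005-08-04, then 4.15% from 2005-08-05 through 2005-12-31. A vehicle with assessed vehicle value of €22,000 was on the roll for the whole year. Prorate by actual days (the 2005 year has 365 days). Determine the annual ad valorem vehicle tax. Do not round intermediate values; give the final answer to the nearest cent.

2005-01-01 to 2005-08-04: 216 days at 2.9% → €22,000 × 2.9% × 216/365 = €377.5562
2005-08-05 to 2005-12-31: 149 days at 4.15% → €22,000 × 4.15% × 149/365 = €372.7041
Total = €750.2603

€750.26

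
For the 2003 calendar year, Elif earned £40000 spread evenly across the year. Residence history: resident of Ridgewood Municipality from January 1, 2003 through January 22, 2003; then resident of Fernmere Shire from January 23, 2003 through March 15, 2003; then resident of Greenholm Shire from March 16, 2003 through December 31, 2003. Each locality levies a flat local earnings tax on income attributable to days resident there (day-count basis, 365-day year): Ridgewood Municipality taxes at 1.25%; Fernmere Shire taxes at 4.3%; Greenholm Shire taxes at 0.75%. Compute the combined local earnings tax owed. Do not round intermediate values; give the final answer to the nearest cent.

£514.36

Ridgewood Municipality, January 1 – January 22, 2003: 22 days → £40000 × 1.25% × 22/365 = £30.1370
Fernmere Shire, January 23 – March 15, 2003: 52 days → £40000 × 4.3% × 52/365 = £245.0411
Greenholm Shire, March 16 – December 31, 2003: 291 days → £40000 × 0.75% × 291/365 = £239.1781
Total = £514.3562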